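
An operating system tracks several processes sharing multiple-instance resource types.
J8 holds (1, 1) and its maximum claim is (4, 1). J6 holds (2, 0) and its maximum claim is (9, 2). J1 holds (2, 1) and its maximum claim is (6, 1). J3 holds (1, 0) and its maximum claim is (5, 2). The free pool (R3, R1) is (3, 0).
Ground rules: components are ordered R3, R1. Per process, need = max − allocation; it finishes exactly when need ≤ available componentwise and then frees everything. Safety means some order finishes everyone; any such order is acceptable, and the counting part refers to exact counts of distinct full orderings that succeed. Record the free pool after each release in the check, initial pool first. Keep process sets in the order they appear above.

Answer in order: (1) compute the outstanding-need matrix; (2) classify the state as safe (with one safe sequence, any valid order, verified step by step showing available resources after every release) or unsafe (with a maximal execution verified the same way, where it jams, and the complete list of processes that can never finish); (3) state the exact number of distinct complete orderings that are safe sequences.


(1) Need matrix, components ordered R3, R1:
  J8: (3, 0)
  J6: (7, 2)
  J1: (4, 0)
  J3: (4, 2)
(2) SAFE — a valid safe sequence is J8, J1, J3, J6.
Key observation: J8 is the earliest step where a requested resource binds exactly: need (3, 0), pool (3, 0) at its turn.
Verifying each step:
  pool = (3, 0)
  J8 needs (3, 0) <= (3, 0) -> finishes; pool += (1, 1) = (4, 1)
  J1 needs (4, 0) <= (4, 1) -> finishes; pool += (2, 1) = (6, 2)
  J3 needs (4, 2) <= (6, 2) -> finishes; pool += (1, 0) = (7, 2)
  J6 needs (7, 2) <= (7, 2) -> finishes; pool += (2, 0) = (9, 2)
(3) Precisely 1 of the possible complete orderings is a safe sequence.


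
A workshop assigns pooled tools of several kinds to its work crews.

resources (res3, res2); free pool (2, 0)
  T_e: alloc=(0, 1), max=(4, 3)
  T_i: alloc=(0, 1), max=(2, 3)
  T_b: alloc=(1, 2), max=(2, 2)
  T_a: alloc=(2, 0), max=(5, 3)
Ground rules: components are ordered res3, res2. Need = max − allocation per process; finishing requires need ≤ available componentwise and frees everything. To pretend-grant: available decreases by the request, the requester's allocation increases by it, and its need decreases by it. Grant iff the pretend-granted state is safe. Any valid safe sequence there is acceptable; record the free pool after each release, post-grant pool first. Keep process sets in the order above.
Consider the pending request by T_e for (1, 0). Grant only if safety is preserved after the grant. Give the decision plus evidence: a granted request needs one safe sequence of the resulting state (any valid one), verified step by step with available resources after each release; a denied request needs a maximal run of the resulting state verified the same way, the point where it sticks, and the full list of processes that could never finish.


DENY — the pretend-granted state is unsafe.
Key observation: even finishing T_b, T_i leaves just (2, 3) free — too little res3 for any of the remaining processes.
On the post-grant state, T_b, T_i is a maximal run — nothing extends it. Verifying each step:
  pool = (1, 0)
  run T_b (needs (1, 0), free (1, 0)); after release of (1, 2) the pool is (2, 2)
  run T_i (needs (2, 2), free (2, 2)); after release of (0, 1) the pool is (2, 3)
  T_e cannot run: need (3, 2) vs free (2, 3) (insufficient res3)
  T_a cannot run: need (3, 3) vs free (2, 3) (insufficient res3)
Had the request been granted, T_e and T_a could never finish.


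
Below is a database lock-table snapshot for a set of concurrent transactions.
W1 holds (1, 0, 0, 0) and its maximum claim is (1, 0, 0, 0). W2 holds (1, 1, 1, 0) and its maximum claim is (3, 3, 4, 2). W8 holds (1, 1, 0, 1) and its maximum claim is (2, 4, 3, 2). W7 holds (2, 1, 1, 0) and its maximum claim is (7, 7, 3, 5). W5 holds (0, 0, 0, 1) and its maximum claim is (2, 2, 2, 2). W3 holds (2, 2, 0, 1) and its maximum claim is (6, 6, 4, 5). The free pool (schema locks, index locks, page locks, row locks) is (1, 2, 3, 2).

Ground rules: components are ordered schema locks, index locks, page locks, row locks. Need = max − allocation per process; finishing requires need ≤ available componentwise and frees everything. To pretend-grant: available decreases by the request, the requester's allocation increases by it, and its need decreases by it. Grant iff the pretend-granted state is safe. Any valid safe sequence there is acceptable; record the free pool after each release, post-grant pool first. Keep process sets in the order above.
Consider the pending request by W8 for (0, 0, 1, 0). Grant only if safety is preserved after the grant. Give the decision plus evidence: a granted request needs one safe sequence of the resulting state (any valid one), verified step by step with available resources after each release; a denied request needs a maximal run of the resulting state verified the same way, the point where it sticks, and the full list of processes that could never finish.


DENY: after the grant no complete ordering would exist.
Key observation: after W1, W5 the pool peaks at (2, 2, 2, 3), and each blocked process is short somewhere: W2 on page locks; W8 on index locks; W7 on schema locks, index locks, row locks; W3 on schema locks, index locks, page locks, row locks.
On the post-grant state, W1, W5 is a maximal run — nothing extends it. Step-by-step check:
  pool = (1, 2, 2, 2)
  run W1 (needs (0, 0, 0, 0), free (1, 2, 2, 2)); after release of (1, 0, 0, 0) the pool is (2, 2, 2, 2)
  run W5 (needs (2, 2, 2, 1), free (2, 2, 2, 2)); after release of (0, 0, 0, 1) the pool is (2, 2, 2, 3)
  W2 still needs (2, 2, 3, 2) but only (2, 2, 2, 3) is free — short on page locks
  W8 still needs (1, 3, 2, 1) but only (2, 2, 2, 3) is free — short on index locks
  W7 still needs (5, 6, 2, 5) but only (2, 2, 2, 3) is free — short on schema locks, index locks and row locks
  W3 still needs (4, 4, 4, 4) but only (2, 2, 2, 3) is free — short on schema locks, index locks, page locks and row locks
Post-grant, the permanently blocked set is W2, W8, W7 and W3.


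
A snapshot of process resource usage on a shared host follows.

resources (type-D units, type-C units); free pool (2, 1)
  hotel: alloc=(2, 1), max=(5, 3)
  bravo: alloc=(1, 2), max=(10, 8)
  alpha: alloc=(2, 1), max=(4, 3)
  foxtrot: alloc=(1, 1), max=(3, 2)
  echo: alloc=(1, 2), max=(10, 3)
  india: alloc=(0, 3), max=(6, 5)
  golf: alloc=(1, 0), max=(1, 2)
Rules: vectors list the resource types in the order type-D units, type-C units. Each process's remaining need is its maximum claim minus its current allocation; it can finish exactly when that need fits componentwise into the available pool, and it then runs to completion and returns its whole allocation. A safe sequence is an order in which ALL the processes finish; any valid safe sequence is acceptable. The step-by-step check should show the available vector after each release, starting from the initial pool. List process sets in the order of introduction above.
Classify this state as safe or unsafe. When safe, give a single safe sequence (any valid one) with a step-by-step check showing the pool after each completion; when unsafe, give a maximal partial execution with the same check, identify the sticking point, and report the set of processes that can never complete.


UNSAFE — no complete ordering exists.
Key observation: type-D units is the bottleneck — with foxtrot, golf, alpha, hotel, india done the pool holds (8, 7), short of every remaining need.
Going as far as possible: foxtrot, golf, alpha, hotel, india; after that, nothing fits. Step-by-step check:
  pool = (2, 1)
  foxtrot: need (2, 1) fits (2, 1); releases (1, 1), pool now (3, 2)
  golf: need (0, 2) fits (3, 2); releases (1, 0), pool now (4, 2)
  alpha: need (2, 2) fits (4, 2); releases (2, 1), pool now (6, 3)
  hotel: need (3, 2) fits (6, 3); releases (2, 1), pool now (8, 4)
  india: need (6, 2) fits (8, 4); releases (0, 3), pool now (8, 7)
  bravo still needs (9, 6) but only (8, 7) is free — short on type-D units
  echo still needs (9, 1) but only (8, 7) is free — short on type-D units
Processes that can never finish: bravo and echo.


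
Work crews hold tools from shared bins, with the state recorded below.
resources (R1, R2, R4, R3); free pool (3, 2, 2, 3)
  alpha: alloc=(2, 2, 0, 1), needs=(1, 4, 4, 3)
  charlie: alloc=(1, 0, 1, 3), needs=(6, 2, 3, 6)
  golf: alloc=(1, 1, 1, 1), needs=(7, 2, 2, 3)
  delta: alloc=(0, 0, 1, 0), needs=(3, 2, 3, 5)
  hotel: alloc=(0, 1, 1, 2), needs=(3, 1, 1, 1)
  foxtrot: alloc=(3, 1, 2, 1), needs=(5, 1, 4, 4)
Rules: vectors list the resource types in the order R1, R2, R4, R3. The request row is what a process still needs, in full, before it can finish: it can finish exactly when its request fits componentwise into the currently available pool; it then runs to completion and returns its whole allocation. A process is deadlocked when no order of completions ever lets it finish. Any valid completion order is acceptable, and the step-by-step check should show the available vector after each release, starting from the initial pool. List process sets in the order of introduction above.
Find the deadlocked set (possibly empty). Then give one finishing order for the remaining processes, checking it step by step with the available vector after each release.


Deadlocked set: alpha, charlie, golf and foxtrot.
Key observation: after hotel, delta the pool peaks at (3, 3, 4, 5), and each blocked process is short somewhere: alpha on R2; charlie on R1, R3; golf on R1; foxtrot on R1.
The rest can finish in the order hotel, delta. Verifying each step:
  pool = (3, 2, 2, 3)
  run hotel (needs (3, 1, 1, 1), free (3, 2, 2, 3)); after release of (0, 1, 1, 2) the pool is (3, 3, 3, 5)
  run delta (needs (3, 2, 3, 5), free (3, 3, 3, 5)); after release of (0, 0, 1, 0) the pool is (3, 3, 4, 5)
The stuck group stays short no matter what:
  alpha cannot run: need (1, 4, 4, 3) vs free (3, 3, 4, 5) (insufficient R2)
  charlie cannot run: need (6, 2, 3, 6) vs free (3, 3, 4, 5) (insufficient R1 and R3)
  golf cannot run: need (7, 2, 2, 3) vs free (3, 3, 4, 5) (insufficient R1)
  foxtrot cannot run: need (5, 1, 4, 4) vs free (3, 3, 4, 5) (insufficient R1)


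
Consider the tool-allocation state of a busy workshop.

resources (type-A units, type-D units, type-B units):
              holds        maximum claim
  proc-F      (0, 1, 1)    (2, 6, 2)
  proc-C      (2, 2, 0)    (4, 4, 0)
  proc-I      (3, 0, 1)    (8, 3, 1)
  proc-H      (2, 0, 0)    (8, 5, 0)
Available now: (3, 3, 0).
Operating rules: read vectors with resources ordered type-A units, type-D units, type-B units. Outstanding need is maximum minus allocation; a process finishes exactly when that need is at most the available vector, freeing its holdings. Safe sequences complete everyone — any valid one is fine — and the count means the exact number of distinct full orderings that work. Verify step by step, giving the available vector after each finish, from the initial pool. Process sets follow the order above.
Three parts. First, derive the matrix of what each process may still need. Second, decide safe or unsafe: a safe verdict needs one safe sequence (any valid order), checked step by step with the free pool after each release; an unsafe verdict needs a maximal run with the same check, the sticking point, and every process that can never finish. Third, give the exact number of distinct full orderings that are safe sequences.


(1) Remaining need (order type-A units, type-D units, type-B units):
  proc-F: (2, 5, 1)
  proc-C: (2, 2, 0)
  proc-I: (5, 3, 0)
  proc-H: (6, 5, 0)
(2) SAFE. One safe sequence: proc-C, proc-I, proc-H, proc-F.
Key observation: proc-I is the earliest step where a requested resource binds exactly: need (5, 3, 0), pool (5, 5, 0) at its turn.
Verifying each step:
  pool = (3, 3, 0)
  run proc-C (needs (2, 2, 0), free (3, 3, 0)); after release of (2, 2, 0) the pool is (5, 5, 0)
  run proc-I (needs (5, 3, 0), free (5, 5, 0)); after release of (3, 0, 1) the pool is (8, 5, 1)
  run proc-H (needs (6, 5, 0), free (8, 5, 1)); after release of (2, 0, 0) the pool is (10, 5, 1)
  run proc-F (needs (2, 5, 1), free (10, 5, 1)); after release of (0, 1, 1) the pool is (10, 6, 2)
(3) The exact count: 2 of the possible complete orderings are safe sequences.


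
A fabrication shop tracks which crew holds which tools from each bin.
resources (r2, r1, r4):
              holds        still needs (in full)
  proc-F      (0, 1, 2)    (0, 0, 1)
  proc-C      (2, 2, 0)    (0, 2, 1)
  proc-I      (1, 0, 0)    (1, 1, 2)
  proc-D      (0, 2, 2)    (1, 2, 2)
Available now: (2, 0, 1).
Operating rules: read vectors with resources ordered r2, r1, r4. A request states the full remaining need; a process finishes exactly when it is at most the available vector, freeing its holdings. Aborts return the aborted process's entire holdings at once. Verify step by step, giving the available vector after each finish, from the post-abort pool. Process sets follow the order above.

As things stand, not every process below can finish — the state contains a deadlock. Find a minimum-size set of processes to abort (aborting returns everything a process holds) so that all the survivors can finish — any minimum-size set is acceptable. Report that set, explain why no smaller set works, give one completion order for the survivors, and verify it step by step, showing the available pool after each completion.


The answer: abort proc-C.
Key observation: no ordering could ever have run proc-D before the abort of proc-C; with (2, 2, 0) back in the pool it fits at step 2.
No smaller set exists: with zero aborts the deadlock remains.
One survivor order: proc-F, proc-D, proc-I. Check, step by step (post-abort pool first):
  pool = (4, 2, 1)
  run proc-F (needs (0, 0, 1), free (4, 2, 1)); after release of (0, 1, 2) the pool is (4, 3, 3)
  run proc-D (needs (1, 2, 2), free (4, 3, 3)); after release of (0, 2, 2) the pool is (4, 5, 5)
  run proc-I (needs (1, 1, 2), free (4, 5, 5)); after release of (1, 0, 0) the pool is (5, 5, 5)


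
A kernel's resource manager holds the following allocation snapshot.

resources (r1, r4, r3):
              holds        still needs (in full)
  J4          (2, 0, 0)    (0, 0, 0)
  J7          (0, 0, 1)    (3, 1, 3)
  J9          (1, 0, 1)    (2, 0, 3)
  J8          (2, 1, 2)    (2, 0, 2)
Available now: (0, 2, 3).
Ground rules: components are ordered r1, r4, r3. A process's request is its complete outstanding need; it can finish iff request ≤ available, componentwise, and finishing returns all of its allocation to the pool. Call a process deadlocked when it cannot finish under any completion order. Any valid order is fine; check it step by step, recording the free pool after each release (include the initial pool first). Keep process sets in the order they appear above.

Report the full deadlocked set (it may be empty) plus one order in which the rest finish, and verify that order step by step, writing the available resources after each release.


Nothing here is deadlocked.
Key observation: no deadlock: J4 fits now, and the freed resources carry the rest through.
The rest can finish in the order J4, J8, J9, J7. Check, step by step:
  pool = (0, 2, 3)
  J4: need (0, 0, 0) fits (0, 2, 3); releases (2, 0, 0), pool now (2, 2, 3)
  J8: need (2, 0, 2) fits (2, 2, 3); releases (2, 1, 2), pool now (4, 3, 5)
  J9: need (2, 0, 3) fits (4, 3, 5); releases (1, 0, 1), pool now (5, 3, 6)
  J7: need (3, 1, 3) fits (5, 3, 6); releases (0, 0, 1), pool now (5, 3, 7)


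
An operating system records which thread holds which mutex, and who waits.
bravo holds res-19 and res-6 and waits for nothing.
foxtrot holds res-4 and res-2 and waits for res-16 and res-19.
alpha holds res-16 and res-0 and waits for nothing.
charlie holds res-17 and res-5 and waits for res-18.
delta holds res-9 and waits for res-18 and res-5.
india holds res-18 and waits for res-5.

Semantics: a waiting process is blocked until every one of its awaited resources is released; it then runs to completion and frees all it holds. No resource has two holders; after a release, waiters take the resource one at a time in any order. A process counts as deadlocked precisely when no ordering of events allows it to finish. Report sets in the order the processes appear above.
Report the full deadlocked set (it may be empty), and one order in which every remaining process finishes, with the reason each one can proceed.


The deadlocked set is charlie, delta and india.
Key observation: the cycle charlie -> india -> charlie can never break — each member waits on the next; delta waits into the deadlock from upstream.
The rest can finish in the order bravo, alpha, foxtrot.
Walking it through:
  bravo: no waits; runs immediately, freeing res-19 and res-6
  alpha: no waits; runs immediately, freeing res-16 and res-0
  run foxtrot (all its waits — res-16 and res-19 — are resolved); releases res-4 and res-2


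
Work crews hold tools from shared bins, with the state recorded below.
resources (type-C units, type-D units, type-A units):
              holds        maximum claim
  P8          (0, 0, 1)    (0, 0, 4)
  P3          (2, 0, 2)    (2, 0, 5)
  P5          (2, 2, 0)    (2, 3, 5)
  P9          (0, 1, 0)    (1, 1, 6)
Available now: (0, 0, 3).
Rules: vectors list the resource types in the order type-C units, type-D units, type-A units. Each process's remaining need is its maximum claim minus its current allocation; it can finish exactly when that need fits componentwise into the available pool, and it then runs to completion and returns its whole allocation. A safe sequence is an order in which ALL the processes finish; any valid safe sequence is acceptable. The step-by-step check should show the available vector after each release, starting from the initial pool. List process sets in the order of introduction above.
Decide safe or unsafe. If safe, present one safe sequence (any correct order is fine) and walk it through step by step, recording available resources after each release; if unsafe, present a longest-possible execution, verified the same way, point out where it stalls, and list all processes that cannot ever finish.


SAFE. One safe sequence: P8, P3, P9, P5.
Key observation: the order's first zero-slack moment is P8 ((0, 0, 3) needed, (0, 0, 3) free — a requested resource with nothing to spare).
Walking it through:
  pool = (0, 0, 3)
  P8 needs (0, 0, 3) <= (0, 0, 3) -> finishes; pool += (0, 0, 1) = (0, 0, 4)
  P3 needs (0, 0, 3) <= (0, 0, 4) -> finishes; pool += (2, 0, 2) = (2, 0, 6)
  P9 needs (1, 0, 6) <= (2, 0, 6) -> finishes; pool += (0, 1, 0) = (2, 1, 6)
  P5 needs (0, 1, 5) <= (2, 1, 6) -> finishes; pool += (2, 2, 0) = (4, 3, 6)


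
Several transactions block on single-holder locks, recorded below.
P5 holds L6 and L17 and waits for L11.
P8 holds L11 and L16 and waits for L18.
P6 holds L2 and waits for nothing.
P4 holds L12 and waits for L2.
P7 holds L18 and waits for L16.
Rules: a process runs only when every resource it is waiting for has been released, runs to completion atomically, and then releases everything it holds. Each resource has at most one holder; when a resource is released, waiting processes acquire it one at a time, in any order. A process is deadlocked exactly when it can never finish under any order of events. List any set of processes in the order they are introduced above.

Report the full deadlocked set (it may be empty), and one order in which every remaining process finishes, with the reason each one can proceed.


The deadlocked set is P5, P8 and P7.
Key observation: the waits loop around P8 -> P7 -> P8 with no way out; P5 waits into the deadlock from upstream.
A valid finishing order for the others: P6, P4.
Check, step by step:
  P6 waits on nothing -> runs at once and releases L2
  run P4 (all its waits — L2 — are resolved); releases L12


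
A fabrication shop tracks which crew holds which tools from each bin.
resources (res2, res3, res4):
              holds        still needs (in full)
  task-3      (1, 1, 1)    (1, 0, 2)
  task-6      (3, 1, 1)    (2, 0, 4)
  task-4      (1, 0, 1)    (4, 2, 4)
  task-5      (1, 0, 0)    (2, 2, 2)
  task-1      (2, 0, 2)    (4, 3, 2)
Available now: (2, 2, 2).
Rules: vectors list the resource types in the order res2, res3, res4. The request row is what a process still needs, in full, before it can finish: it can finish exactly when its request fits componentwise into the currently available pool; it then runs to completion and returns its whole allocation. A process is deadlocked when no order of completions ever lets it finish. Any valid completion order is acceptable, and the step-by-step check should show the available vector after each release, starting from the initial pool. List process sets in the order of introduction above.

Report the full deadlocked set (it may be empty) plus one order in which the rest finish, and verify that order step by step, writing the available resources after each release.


The deadlocked set is empty.
Key observation: starting with task-3, each completion frees enough for the next — no one is permanently blocked.
The rest can finish in the order task-3, task-5, task-1, task-4, task-6. Verifying each step:
  pool = (2, 2, 2)
  task-3: need (1, 0, 2) fits (2, 2, 2); releases (1, 1, 1), pool now (3, 3, 3)
  task-5: need (2, 2, 2) fits (3, 3, 3); releases (1, 0, 0), pool now (4, 3, 3)
  task-1: need (4, 3, 2) fits (4, 3, 3); releases (2, 0, 2), pool now (6, 3, 5)
  task-4: need (4, 2, 4) fits (6, 3, 5); releases (1, 0, 1), pool now (7, 3, 6)
  task-6: need (2, 0, 4) fits (7, 3, 6); releases (3, 1, 1), pool now (10, 4, 7)


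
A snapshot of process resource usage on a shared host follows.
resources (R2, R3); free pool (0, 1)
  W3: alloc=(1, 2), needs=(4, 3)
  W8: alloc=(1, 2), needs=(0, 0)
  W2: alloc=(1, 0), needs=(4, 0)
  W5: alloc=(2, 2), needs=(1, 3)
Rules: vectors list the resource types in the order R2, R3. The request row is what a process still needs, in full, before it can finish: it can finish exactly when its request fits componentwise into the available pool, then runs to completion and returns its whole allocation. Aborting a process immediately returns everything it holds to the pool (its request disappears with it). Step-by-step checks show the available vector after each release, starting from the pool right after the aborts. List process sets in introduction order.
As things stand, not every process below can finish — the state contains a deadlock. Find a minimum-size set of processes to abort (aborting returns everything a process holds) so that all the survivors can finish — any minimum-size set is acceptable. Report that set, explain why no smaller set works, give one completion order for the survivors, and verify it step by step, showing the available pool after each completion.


Abort W3.
Key observation: before aborting W3, W2 was permanently blocked — no order could ever run it; afterwards it completes at step 3.
Why nothing smaller works: aborting no one leaves the state deadlocked as given.
The survivors complete as W8, W5, W2. Check, step by step (starting from the post-abort pool):
  pool = (1, 3)
  run W8 (needs (0, 0), free (1, 3)); after release of (1, 2) the pool is (2, 5)
  run W5 (needs (1, 3), free (2, 5)); after release of (2, 2) the pool is (4, 7)
  run W2 (needs (4, 0), free (4, 7)); after release of (1, 0) the pool is (5, 7)


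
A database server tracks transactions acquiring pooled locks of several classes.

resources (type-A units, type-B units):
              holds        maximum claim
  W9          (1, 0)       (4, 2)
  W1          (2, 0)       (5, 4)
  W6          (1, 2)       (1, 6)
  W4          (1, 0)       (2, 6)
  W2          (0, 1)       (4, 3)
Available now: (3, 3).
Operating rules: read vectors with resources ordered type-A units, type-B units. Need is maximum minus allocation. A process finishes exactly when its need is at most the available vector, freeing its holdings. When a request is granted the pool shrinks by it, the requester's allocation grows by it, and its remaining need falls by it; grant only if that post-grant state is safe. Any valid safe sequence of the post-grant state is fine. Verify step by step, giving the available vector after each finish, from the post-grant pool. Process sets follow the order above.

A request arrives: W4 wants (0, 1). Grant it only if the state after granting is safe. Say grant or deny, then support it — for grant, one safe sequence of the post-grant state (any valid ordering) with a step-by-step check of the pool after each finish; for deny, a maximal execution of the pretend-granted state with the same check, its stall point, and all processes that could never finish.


DENY. Granting would leave the state unsafe.
Key observation: even finishing W9, W2 leaves just (4, 3) free — too little type-B units for any of the remaining processes.
After a pretend grant, a maximal execution: W9, W2 — then nothing else fits. Step-by-step check:
  pool = (3, 2)
  W9 needs (3, 2) <= (3, 2) -> finishes; pool += (1, 0) = (4, 2)
  W2 needs (4, 2) <= (4, 2) -> finishes; pool += (0, 1) = (4, 3)
  blocked: W1 wants (3, 4), pool (4, 3) — not enough type-B units
  blocked: W6 wants (0, 4), pool (4, 3) — not enough type-B units
  blocked: W4 wants (1, 5), pool (4, 3) — not enough type-B units
Post-grant, the permanently blocked set is W1, W6 and W4.


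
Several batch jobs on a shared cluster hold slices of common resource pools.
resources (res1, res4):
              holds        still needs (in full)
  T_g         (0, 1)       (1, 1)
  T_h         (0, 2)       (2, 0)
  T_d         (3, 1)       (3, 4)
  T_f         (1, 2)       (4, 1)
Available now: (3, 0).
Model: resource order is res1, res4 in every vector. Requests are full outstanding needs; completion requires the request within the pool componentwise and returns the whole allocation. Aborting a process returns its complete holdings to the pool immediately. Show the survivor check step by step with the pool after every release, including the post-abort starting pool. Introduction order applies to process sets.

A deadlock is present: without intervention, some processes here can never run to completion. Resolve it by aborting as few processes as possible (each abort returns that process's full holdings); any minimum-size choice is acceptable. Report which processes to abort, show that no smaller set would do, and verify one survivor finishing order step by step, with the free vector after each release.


Abort T_f.
Key observation: aborting T_f returns (1, 2), and T_d — hopeless before — runs at step 2 with the returned capacity in the pool.
Minimality: the empty abort set fails — the state is deadlocked as it stands.
One survivor order: T_h, T_d, T_g. Walking it through (post-abort pool first):
  pool = (4, 2)
  run T_h (needs (2, 0), free (4, 2)); after release of (0, 2) the pool is (4, 4)
  run T_d (needs (3, 4), free (4, 4)); after release of (3, 1) the pool is (7, 5)
  run T_g (needs (1, 1), free (7, 5)); after release of (0, 1) the pool is (7, 6)


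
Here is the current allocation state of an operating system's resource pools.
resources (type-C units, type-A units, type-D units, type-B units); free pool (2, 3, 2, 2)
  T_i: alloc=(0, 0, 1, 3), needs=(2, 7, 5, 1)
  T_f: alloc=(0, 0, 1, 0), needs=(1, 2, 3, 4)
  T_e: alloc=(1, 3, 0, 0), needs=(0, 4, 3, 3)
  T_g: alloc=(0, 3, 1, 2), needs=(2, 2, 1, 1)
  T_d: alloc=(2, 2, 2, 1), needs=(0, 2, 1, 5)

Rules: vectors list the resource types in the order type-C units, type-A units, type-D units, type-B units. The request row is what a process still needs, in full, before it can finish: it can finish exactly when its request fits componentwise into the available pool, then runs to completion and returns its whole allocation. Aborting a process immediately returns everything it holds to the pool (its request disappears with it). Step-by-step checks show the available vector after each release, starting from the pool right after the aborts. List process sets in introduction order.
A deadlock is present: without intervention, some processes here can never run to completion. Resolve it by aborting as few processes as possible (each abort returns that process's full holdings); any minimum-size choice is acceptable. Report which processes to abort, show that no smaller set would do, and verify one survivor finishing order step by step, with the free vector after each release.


Abort T_i.
Key observation: the returned (0, 0, 1, 3) from T_i is what brings T_d — unrunnable before, under any order — into play at step 3.
Minimality: the empty abort set fails — the state is deadlocked as it stands.
One survivor order: T_f, T_g, T_d, T_e. Verifying each step (post-abort pool first):
  pool = (2, 3, 3, 5)
  run T_f (needs (1, 2, 3, 4), free (2, 3, 3, 5)); after release of (0, 0, 1, 0) the pool is (2, 3, 4, 5)
  run T_g (needs (2, 2, 1, 1), free (2, 3, 4, 5)); after release of (0, 3, 1, 2) the pool is (2, 6, 5, 7)
  run T_d (needs (0, 2, 1, 5), free (2, 6, 5, 7)); after release of (2, 2, 2, 1) the pool is (4, 8, 7, 8)
  run T_e (needs (0, 4, 3, 3), free (4, 8, 7, 8)); after release of (1, 3, 0, 0) the pool is (5, 11, 7, 8)


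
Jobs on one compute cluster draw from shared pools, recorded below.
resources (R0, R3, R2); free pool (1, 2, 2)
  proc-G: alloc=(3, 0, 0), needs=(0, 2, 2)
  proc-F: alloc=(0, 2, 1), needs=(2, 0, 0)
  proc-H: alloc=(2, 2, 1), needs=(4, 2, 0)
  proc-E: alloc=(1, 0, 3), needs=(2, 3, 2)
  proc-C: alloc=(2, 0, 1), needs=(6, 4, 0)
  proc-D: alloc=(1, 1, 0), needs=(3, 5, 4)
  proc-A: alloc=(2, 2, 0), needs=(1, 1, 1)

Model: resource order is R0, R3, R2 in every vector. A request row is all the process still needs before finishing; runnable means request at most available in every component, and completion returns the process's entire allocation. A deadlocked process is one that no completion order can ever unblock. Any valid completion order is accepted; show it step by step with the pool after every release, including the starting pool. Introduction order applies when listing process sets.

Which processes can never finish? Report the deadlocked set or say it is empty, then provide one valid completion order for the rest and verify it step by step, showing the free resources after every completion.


No process is deadlocked.
Key observation: the pool covers proc-A at once, and every later process fits after earlier releases.
One completion order for the rest: proc-A, proc-F, proc-G, proc-C, proc-E, proc-D, proc-H. Walking it through:
  pool = (1, 2, 2)
  run proc-A (needs (1, 1, 1), free (1, 2, 2)); after release of (2, 2, 0) the pool is (3, 4, 2)
  run proc-F (needs (2, 0, 0), free (3, 4, 2)); after release of (0, 2, 1) the pool is (3, 6, 3)
  run proc-G (needs (0, 2, 2), free (3, 6, 3)); after release of (3, 0, 0) the pool is (6, 6, 3)
  run proc-C (needs (6, 4, 0), free (6, 6, 3)); after release of (2, 0, 1) the pool is (8, 6, 4)
  run proc-E (needs (2, 3, 2), free (8, 6, 4)); after release of (1, 0, 3) the pool is (9, 6, 7)
  run proc-D (needs (3, 5, 4), free (9, 6, 7)); after release of (1, 1, 0) the pool is (10, 7, 7)
  run proc-H (needs (4, 2, 0), free (10, 7, 7)); after release of (2, 2, 1) the pool is (12, 9, 8)


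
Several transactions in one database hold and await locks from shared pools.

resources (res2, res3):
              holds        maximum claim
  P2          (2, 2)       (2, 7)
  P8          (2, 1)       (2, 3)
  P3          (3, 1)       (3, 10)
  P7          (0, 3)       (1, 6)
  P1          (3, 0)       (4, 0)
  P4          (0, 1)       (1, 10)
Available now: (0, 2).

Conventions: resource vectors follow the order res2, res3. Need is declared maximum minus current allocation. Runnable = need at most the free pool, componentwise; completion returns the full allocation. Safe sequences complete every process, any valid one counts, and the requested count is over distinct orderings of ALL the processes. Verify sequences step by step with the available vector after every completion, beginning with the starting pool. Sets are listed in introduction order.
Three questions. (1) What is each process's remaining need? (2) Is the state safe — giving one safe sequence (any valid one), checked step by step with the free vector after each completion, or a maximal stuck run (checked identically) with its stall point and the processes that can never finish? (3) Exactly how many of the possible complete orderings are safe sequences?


(1) Outstanding need per process (order res2, res3):
  P2: (0, 5)
  P8: (0, 2)
  P3: (0, 9)
  P7: (1, 3)
  P1: (1, 0)
  P4: (1, 9)
(2) The state is UNSAFE.
Key observation: P8, P7, P2, P1 can finish, but then (7, 8) is all there is, and the blocked group's res3 demands exceed it.
The run P8, P7, P2, P1 cannot be extended any further. Verifying each step:
  pool = (0, 2)
  P8 needs (0, 2) <= (0, 2) -> finishes; pool += (2, 1) = (2, 3)
  P7 needs (1, 3) <= (2, 3) -> finishes; pool += (0, 3) = (2, 6)
  P2 needs (0, 5) <= (2, 6) -> finishes; pool += (2, 2) = (4, 8)
  P1 needs (1, 0) <= (4, 8) -> finishes; pool += (3, 0) = (7, 8)
  P3 still needs (0, 9) but only (7, 8) is free — short on res3
  P4 still needs (1, 9) but only (7, 8) is free — short on res3
Processes that can never finish: P3 and P4.
(3) Exactly 0 of the possible complete orderings are safe sequences.


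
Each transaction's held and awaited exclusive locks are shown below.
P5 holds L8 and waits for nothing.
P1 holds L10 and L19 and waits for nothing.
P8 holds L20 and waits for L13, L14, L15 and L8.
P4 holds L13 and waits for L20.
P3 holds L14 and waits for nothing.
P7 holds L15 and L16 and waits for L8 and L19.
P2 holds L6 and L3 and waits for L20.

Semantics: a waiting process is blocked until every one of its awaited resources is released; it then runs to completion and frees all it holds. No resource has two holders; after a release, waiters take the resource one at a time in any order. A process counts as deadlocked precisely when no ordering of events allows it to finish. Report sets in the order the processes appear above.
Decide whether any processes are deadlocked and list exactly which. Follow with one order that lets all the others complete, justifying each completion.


The deadlocked set is P8, P4 and P2.
Key observation: the waits loop around P8 -> P4 -> P8 with no way out; P2 waits into the deadlock from upstream.
The rest can finish in the order P1, P5, P3, P7.
Check, step by step:
  P1 waits on nothing -> runs at once and releases L10 and L19
  P5 waits on nothing -> runs at once and releases L8
  P3 waits on nothing -> runs at once and releases L14
  run P7 (all its waits — L8 and L19 — are resolved); releases L15 and L16


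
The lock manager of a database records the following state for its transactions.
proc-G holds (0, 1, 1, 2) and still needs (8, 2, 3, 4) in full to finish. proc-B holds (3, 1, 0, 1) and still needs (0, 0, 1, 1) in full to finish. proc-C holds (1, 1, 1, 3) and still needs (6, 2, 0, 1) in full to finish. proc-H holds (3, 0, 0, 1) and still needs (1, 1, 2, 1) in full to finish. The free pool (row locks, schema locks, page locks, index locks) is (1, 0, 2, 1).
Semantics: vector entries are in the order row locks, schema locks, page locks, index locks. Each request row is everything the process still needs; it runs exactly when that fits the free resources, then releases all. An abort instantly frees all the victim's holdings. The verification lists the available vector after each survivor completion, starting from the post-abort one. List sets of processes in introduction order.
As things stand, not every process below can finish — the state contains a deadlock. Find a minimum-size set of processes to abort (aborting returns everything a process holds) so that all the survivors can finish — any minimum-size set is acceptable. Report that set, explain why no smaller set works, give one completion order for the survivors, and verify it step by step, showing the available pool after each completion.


Minimum abort set: proc-G.
Key observation: aborting proc-G returns (0, 1, 1, 2), and proc-C — hopeless before — runs at step 3 with the returned capacity in the pool.
Minimality: the empty abort set fails — the state is deadlocked as it stands.
Survivors finish in the order: proc-H, proc-B, proc-C. Check, step by step (pool after the aborts first):
  pool = (1, 1, 3, 3)
  proc-H needs (1, 1, 2, 1) <= (1, 1, 3, 3) -> finishes; pool += (3, 0, 0, 1) = (4, 1, 3, 4)
  proc-B needs (0, 0, 1, 1) <= (4, 1, 3, 4) -> finishes; pool += (3, 1, 0, 1) = (7, 2, 3, 5)
  proc-C needs (6, 2, 0, 1) <= (7, 2, 3, 5) -> finishes; pool += (1, 1, 1, 3) = (8, 3, 4, 8)


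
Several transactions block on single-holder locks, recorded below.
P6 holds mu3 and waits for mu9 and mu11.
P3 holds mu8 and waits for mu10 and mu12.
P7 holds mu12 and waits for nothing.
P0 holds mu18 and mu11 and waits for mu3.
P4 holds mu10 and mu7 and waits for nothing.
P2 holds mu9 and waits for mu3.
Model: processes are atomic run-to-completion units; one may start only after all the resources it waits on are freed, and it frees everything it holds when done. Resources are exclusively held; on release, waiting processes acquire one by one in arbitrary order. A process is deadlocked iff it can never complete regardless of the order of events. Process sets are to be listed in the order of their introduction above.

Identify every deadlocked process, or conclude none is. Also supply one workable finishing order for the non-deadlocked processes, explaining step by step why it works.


Deadlocked set: P6, P0 and P2.
Key observation: nobody on the ring P6 -> P0 -> P6 can start until another member finishes, which never happens; P2 is caught in further circular waits.
A valid finishing order for the others: P7, P4, P3.
Verifying each step:
  P7 waits on nothing -> runs at once and releases mu12
  P4 waits on nothing -> runs at once and releases mu10 and mu7
  P3: everything it awaited (mu10 and mu12) is free; runs, freeing mu8


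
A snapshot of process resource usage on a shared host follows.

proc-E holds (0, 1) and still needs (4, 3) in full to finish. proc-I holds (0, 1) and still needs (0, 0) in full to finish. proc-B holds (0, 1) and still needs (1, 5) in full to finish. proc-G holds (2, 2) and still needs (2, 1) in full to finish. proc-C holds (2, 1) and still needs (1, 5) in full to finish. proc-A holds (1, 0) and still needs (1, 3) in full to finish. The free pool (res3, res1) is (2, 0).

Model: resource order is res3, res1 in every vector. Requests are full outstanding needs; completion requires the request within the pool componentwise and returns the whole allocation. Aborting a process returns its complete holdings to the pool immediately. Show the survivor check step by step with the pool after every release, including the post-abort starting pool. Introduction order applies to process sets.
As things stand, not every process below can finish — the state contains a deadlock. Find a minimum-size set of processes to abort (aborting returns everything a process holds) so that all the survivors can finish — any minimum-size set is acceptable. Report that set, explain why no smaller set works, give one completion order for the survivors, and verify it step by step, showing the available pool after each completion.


Minimum abort set: proc-B.
Key observation: proc-C had no path to completion before; after the abort of proc-B ((0, 1) returned), step 5 is where it fits.
Why nothing smaller works: aborting no one leaves the state deadlocked as given.
The survivors complete as proc-G, proc-I, proc-E, proc-A, proc-C. Check, step by step (starting from the post-abort pool):
  pool = (2, 1)
  proc-G: need (2, 1) fits (2, 1); releases (2, 2), pool now (4, 3)
  proc-I: need (0, 0) fits (4, 3); releases (0, 1), pool now (4, 4)
  proc-E: need (4, 3) fits (4, 4); releases (0, 1), pool now (4, 5)
  proc-A: need (1, 3) fits (4, 5); releases (1, 0), pool now (5, 5)
  proc-C: need (1, 5) fits (5, 5); releases (2, 1), pool now (7, 6)


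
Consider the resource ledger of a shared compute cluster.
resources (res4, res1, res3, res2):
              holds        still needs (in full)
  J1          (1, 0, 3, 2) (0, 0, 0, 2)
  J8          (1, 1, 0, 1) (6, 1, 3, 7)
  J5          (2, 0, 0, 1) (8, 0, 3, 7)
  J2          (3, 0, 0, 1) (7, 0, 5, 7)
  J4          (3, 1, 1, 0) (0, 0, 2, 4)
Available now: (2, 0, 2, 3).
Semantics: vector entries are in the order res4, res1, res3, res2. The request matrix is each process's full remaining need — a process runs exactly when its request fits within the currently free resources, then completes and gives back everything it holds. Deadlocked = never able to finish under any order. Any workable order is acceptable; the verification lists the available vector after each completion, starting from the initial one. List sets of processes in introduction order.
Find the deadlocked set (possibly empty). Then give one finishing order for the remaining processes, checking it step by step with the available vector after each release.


Deadlocked: J8, J5 and J2.
Key observation: the wall is res2: completing J1, J4 brings the pool only to (6, 1, 6, 5), and all the rest need more.
One completion order for the rest: J1, J4. Step-by-step check:
  pool = (2, 0, 2, 3)
  J1 needs (0, 0, 0, 2) <= (2, 0, 2, 3) -> finishes; pool += (1, 0, 3, 2) = (3, 0, 5, 5)
  J4 needs (0, 0, 2, 4) <= (3, 0, 5, 5) -> finishes; pool += (3, 1, 1, 0) = (6, 1, 6, 5)
The stuck group stays short no matter what:
  J8 still needs (6, 1, 3, 7) but only (6, 1, 6, 5) is free — short on res2
  J5 still needs (8, 0, 3, 7) but only (6, 1, 6, 5) is free — short on res4 and res2
  J2 still needs (7, 0, 5, 7) but only (6, 1, 6, 5) is free — short on res4 and res2
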